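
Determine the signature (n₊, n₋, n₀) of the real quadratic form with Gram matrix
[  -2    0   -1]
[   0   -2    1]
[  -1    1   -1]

step 0: pivot -2 → sign −
step 1: pivot -2 → sign −
step 2: row/col 2 already zero → sign 0
signature = (0, 2, 1)

Answer: (0, 2, 1)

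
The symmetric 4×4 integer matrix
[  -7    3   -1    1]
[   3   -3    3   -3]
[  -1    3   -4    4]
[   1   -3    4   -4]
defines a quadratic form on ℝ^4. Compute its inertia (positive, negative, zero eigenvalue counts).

Answer: (0, 2, 2)

Derivation:
step 0: pivot -7 → sign −
step 1: pivot -12/7 → sign −
step 2: row/col 2 already zero → sign 0
step 3: row/col 3 already zero → sign 0
signature = (0, 2, 2)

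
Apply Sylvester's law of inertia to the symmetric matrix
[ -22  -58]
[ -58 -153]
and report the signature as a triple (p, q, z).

Answer: (0, 2, 0)

Derivation:
step 0: pivot -22 → sign −
step 1: pivot -1/11 → sign −
signature = (0, 2, 0)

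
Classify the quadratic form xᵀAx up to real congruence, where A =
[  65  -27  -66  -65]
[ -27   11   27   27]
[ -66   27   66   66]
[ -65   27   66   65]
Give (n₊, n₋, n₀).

step 0: pivot 65 → sign +
step 1: pivot -14/65 → sign −
step 2: pivot -3/14 → sign −
step 3: row/col 3 already zero → sign 0
signature = (1, 2, 1)

Answer: (1, 2, 1)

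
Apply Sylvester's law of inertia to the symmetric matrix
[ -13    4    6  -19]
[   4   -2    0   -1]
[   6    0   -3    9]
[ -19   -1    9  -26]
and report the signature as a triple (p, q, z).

Answer: (2, 2, 0)

Derivation:
step 0: pivot -13 → sign −
step 1: pivot -10/13 → sign −
step 2: pivot 21/5 → sign +
step 3: pivot 3/14 → sign +
signature = (2, 2, 0)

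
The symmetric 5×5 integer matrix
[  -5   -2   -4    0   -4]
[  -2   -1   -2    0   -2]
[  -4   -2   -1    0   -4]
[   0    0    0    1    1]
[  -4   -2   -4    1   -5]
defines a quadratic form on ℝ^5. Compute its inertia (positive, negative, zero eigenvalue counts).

Answer: (2, 3, 0)

Derivation:
step 0: pivot -5 → sign −
step 1: pivot -1/5 → sign −
step 2: pivot 3 → sign +
step 3: pivot 1 → sign +
step 4: pivot -2 → sign −
signature = (2, 3, 0)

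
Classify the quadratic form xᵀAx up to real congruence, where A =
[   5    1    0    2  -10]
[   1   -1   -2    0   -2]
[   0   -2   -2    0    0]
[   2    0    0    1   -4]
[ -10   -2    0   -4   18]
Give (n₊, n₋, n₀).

step 0: pivot 5 → sign +
step 1: pivot -6/5 → sign −
step 2: pivot 4/3 → sign +
step 3: pivot -2 → sign −
step 4: row/col 4 already zero → sign 0
signature = (2, 2, 1)

Answer: (2, 2, 1)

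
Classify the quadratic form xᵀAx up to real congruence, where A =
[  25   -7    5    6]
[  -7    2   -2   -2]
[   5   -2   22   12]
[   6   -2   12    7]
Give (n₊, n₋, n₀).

Answer: (3, 0, 1)

Derivation:
step 0: pivot 25 → sign +
step 1: pivot 1/25 → sign +
step 2: pivot 12 → sign +
step 3: row/col 3 already zero → sign 0
signature = (3, 0, 1)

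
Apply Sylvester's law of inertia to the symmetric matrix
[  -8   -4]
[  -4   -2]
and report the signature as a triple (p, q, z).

Answer: (0, 1, 1)

Derivation:
step 0: pivot -8 → sign −
step 1: row/col 1 already zero → sign 0
signature = (0, 1, 1)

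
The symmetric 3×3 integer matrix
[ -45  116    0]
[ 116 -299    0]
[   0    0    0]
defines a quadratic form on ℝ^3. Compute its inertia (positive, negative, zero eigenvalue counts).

step 0: pivot -45 → sign −
step 1: pivot 1/45 → sign +
step 2: row/col 2 already zero → sign 0
signature = (1, 1, 1)

Answer: (1, 1, 1)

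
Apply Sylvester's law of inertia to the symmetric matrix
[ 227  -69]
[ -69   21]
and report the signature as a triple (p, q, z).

Answer: (2, 0, 0)

Derivation:
step 0: pivot 227 → sign +
step 1: pivot 6/227 → sign +
signature = (2, 0, 0)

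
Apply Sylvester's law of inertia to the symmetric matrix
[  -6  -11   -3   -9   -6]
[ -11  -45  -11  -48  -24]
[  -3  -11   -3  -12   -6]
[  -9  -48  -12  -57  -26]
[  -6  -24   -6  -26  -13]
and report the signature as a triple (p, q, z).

step 0: pivot -6 → sign −
step 1: pivot -149/6 → sign −
step 2: pivot -42/149 → sign −
step 3: pivot -18/7 → sign −
step 4: pivot -1/9 → sign −
signature = (0, 5, 0)

Answer: (0, 5, 0)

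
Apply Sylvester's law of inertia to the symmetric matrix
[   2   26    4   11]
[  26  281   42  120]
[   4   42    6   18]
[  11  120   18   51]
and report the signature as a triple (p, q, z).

step 0: pivot 2 → sign +
step 1: pivot -57 → sign −
step 2: pivot -14/57 → sign −
step 3: pivot -3/14 → sign −
signature = (1, 3, 0)

Answer: (1, 3, 0)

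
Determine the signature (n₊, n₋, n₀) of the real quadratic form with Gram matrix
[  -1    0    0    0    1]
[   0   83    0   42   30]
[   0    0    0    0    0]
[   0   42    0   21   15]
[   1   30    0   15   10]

step 0: pivot -1 → sign −
step 1: pivot 83 → sign +
step 2: pivot -21/83 → sign −
step 3: pivot 2/7 → sign +
step 4: row/col 4 already zero → sign 0
signature = (2, 2, 1)

Answer: (2, 2, 1)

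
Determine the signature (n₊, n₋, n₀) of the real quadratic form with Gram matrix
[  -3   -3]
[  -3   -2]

Answer: (1, 1, 0)

Derivation:
step 0: pivot -3 → sign −
step 1: pivot 1 → sign +
signature = (1, 1, 0)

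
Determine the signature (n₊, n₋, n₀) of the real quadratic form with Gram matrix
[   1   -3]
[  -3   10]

Answer: (2, 0, 0)

Derivation:
step 0: pivot 1 → sign +
step 1: pivot 1 → sign +
signature = (2, 0, 0)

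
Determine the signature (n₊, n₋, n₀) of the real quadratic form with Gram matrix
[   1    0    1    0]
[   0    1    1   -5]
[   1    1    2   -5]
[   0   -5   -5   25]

Answer: (2, 0, 2)

Derivation:
step 0: pivot 1 → sign +
step 1: pivot 1 → sign +
step 2: row/col 2 already zero → sign 0
step 3: row/col 3 already zero → sign 0
signature = (2, 0, 2)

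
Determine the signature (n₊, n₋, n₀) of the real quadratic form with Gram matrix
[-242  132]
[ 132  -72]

step 0: pivot -242 → sign −
step 1: row/col 1 already zero → sign 0
signature = (0, 1, 1)

Answer: (0, 1, 1)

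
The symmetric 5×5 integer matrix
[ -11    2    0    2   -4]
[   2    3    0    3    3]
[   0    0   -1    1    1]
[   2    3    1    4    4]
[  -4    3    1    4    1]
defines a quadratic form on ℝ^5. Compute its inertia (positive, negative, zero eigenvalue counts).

Answer: (2, 3, 0)

Derivation:
step 0: pivot -11 → sign −
step 1: pivot 37/11 → sign +
step 2: pivot -1 → sign −
step 3: pivot 2 → sign +
step 4: pivot -3/37 → sign −
signature = (2, 3, 0)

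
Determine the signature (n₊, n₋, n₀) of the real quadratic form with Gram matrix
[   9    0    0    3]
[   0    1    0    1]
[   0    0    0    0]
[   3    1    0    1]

Answer: (2, 1, 1)

Derivation:
step 0: pivot 9 → sign +
step 1: pivot 1 → sign +
step 2: pivot -1 → sign −
step 3: row/col 3 already zero → sign 0
signature = (2, 1, 1)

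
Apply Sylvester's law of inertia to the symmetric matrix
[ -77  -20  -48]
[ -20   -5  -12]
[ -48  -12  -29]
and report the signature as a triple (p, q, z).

Answer: (1, 2, 0)

Derivation:
step 0: pivot -77 → sign −
step 1: pivot 15/77 → sign +
step 2: pivot -1/5 → sign −
signature = (1, 2, 0)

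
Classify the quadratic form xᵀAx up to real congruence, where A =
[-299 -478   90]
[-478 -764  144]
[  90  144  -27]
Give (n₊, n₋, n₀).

step 0: pivot -299 → sign −
step 1: pivot 48/299 → sign +
step 2: row/col 2 already zero → sign 0
signature = (1, 1, 1)

Answer: (1, 1, 1)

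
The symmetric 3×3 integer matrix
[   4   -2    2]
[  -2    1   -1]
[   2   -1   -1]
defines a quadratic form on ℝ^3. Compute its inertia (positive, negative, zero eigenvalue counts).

Answer: (1, 1, 1)

Derivation:
step 0: pivot 4 → sign +
step 1: pivot -2 → sign −
step 2: row/col 2 already zero → sign 0
signature = (1, 1, 1)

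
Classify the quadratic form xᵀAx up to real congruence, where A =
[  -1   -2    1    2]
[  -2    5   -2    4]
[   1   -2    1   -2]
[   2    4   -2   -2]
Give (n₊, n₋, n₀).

step 0: pivot -1 → sign −
step 1: pivot 9 → sign +
step 2: pivot 2/9 → sign +
step 3: pivot 2 → sign +
signature = (3, 1, 0)

Answer: (3, 1, 0)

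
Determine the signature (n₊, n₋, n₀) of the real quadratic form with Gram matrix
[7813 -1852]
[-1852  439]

step 0: pivot 7813 → sign +
step 1: pivot 3/7813 → sign +
signature = (2, 0, 0)

Answer: (2, 0, 0)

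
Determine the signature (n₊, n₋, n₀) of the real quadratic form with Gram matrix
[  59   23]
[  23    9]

Answer: (2, 0, 0)

Derivation:
step 0: pivot 59 → sign +
step 1: pivot 2/59 → sign +
signature = (2, 0, 0)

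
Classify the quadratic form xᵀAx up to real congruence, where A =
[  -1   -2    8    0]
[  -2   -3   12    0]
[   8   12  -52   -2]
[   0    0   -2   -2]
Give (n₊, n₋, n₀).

step 0: pivot -1 → sign −
step 1: pivot 1 → sign +
step 2: pivot -4 → sign −
step 3: pivot -1 → sign −
signature = (1, 3, 0)

Answer: (1, 3, 0)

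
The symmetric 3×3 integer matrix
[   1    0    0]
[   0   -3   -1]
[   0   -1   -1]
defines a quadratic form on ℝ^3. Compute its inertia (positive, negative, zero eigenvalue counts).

Answer: (1, 2, 0)

Derivation:
step 0: pivot 1 → sign +
step 1: pivot -3 → sign −
step 2: pivot -2/3 → sign −
signature = (1, 2, 0)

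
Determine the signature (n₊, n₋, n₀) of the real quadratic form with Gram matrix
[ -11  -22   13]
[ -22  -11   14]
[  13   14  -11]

Answer: (1, 1, 1)

Derivation:
step 0: pivot -11 → sign −
step 1: pivot 33 → sign +
step 2: row/col 2 already zero → sign 0
signature = (1, 1, 1)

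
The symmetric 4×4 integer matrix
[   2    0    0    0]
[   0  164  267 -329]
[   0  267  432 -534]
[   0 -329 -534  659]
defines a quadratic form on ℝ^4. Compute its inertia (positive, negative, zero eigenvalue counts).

Answer: (2, 2, 0)

Derivation:
step 0: pivot 2 → sign +
step 1: pivot 164 → sign +
step 2: pivot -441/164 → sign −
step 3: pivot -1/49 → sign −
signature = (2, 2, 0)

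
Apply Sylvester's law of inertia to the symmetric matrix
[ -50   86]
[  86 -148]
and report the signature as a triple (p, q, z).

step 0: pivot -50 → sign −
step 1: pivot -2/25 → sign −
signature = (0, 2, 0)

Answer: (0, 2, 0)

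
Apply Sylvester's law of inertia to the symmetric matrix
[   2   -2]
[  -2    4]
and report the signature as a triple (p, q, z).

step 0: pivot 2 → sign +
step 1: pivot 2 → sign +
signature = (2, 0, 0)

Answer: (2, 0, 0)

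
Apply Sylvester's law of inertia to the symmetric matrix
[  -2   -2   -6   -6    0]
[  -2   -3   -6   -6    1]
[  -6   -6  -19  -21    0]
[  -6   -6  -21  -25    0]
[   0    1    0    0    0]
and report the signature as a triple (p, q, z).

Answer: (2, 3, 0)

Derivation:
step 0: pivot -2 → sign −
step 1: pivot -1 → sign −
step 2: pivot -1 → sign −
step 3: pivot 2 → sign +
step 4: pivot 1 → sign +
signature = (2, 3, 0)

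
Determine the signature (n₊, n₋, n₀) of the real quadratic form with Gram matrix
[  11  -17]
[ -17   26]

step 0: pivot 11 → sign +
step 1: pivot -3/11 → sign −
signature = (1, 1, 0)

Answer: (1, 1, 0)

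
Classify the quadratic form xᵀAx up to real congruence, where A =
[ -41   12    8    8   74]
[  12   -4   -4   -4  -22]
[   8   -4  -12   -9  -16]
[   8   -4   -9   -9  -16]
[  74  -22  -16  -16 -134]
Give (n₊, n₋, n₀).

Answer: (0, 5, 0)

Derivation:
step 0: pivot -41 → sign −
step 1: pivot -20/41 → sign −
step 2: pivot -24/5 → sign −
step 3: pivot -9/8 → sign −
step 4: pivot -1/9 → sign −
signature = (0, 5, 0)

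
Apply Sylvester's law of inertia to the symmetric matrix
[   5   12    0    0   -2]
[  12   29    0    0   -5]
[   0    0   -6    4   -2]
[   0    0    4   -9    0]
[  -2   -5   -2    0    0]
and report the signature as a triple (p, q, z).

step 0: pivot 5 → sign +
step 1: pivot 1/5 → sign +
step 2: pivot -6 → sign −
step 3: pivot -19/3 → sign −
step 4: pivot -1/19 → sign −
signature = (2, 3, 0)

Answer: (2, 3, 0)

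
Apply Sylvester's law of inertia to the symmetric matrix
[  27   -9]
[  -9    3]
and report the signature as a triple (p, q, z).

step 0: pivot 27 → sign +
step 1: row/col 1 already zero → sign 0
signature = (1, 0, 1)

Answer: (1, 0, 1)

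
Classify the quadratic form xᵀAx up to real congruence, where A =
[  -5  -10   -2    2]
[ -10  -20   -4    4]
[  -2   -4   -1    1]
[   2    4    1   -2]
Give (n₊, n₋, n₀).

step 0: pivot -5 → sign −
step 1: pivot -1/5 → sign −
step 2: pivot -1 → sign −
step 3: row/col 3 already zero → sign 0
signature = (0, 3, 1)

Answer: (0, 3, 1)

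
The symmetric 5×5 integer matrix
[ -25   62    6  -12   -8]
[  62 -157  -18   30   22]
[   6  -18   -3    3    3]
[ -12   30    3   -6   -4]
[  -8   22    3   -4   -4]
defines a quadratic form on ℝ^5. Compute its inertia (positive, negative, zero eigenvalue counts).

Answer: (1, 4, 0)

Derivation:
step 0: pivot -25 → sign −
step 1: pivot -81/25 → sign −
step 2: pivot 13/9 → sign +
step 3: pivot -3/13 → sign −
step 4: pivot -2/3 → sign −
signature = (1, 4, 0)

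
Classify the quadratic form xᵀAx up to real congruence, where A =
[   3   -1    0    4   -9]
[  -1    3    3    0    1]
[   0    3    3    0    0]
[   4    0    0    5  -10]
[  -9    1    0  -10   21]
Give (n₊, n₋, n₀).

Answer: (3, 2, 0)

Derivation:
step 0: pivot 3 → sign +
step 1: pivot 8/3 → sign +
step 2: pivot -3/8 → sign −
step 3: pivot 5 → sign +
step 4: pivot -6/5 → sign −
signature = (3, 2, 0)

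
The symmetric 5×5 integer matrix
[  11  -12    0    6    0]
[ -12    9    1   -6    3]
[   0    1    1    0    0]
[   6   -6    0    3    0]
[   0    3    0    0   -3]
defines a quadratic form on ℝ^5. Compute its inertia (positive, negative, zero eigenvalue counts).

Answer: (2, 3, 0)

Derivation:
step 0: pivot 11 → sign +
step 1: pivot -45/11 → sign −
step 2: pivot 56/45 → sign +
step 3: pivot -3/14 → sign −
step 4: pivot -3/4 → sign −
signature = (2, 3, 0)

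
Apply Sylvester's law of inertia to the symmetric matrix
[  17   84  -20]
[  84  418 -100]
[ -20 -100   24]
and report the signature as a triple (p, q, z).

Answer: (2, 0, 1)

Derivation:
step 0: pivot 17 → sign +
step 1: pivot 50/17 → sign +
step 2: row/col 2 already zero → sign 0
signature = (2, 0, 1)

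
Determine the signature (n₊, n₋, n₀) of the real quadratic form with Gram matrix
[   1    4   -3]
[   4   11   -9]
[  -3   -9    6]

step 0: pivot 1 → sign +
step 1: pivot -5 → sign −
step 2: pivot -6/5 → sign −
signature = (1, 2, 0)

Answer: (1, 2, 0)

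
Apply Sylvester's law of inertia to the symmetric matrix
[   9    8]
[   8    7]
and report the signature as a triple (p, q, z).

step 0: pivot 9 → sign +
step 1: pivot -1/9 → sign −
signature = (1, 1, 0)

Answer: (1, 1, 0)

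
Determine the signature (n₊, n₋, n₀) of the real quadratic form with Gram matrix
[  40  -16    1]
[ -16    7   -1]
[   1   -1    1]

Answer: (3, 0, 0)

Derivation:
step 0: pivot 40 → sign +
step 1: pivot 3/5 → sign +
step 2: pivot 3/8 → sign +
signature = (3, 0, 0)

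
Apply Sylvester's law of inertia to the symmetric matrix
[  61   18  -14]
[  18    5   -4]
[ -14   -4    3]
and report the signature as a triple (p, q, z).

Answer: (1, 2, 0)

Derivation:
step 0: pivot 61 → sign +
step 1: pivot -19/61 → sign −
step 2: pivot -3/19 → sign −
signature = (1, 2, 0)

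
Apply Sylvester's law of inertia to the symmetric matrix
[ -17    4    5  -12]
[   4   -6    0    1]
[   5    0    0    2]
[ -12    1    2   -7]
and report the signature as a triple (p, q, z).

step 0: pivot -17 → sign −
step 1: pivot -86/17 → sign −
step 2: pivot 75/43 → sign +
step 3: pivot -3/50 → sign −
signature = (1, 3, 0)

Answer: (1, 3, 0)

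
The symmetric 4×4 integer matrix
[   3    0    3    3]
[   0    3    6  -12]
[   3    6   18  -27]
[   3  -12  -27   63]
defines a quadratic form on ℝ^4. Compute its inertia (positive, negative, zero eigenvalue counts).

Answer: (3, 0, 1)

Derivation:
step 0: pivot 3 → sign +
step 1: pivot 3 → sign +
step 2: pivot 3 → sign +
step 3: row/col 3 already zero → sign 0
signature = (3, 0, 1)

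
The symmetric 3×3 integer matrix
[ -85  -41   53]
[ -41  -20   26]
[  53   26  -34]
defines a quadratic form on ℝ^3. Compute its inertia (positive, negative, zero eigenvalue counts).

Answer: (0, 3, 0)

Derivation:
step 0: pivot -85 → sign −
step 1: pivot -19/85 → sign −
step 2: pivot -2/19 → sign −
signature = (0, 3, 0)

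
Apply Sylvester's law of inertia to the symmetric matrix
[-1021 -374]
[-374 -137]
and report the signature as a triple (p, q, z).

step 0: pivot -1021 → sign −
step 1: pivot -1/1021 → sign −
signature = (0, 2, 0)

Answer: (0, 2, 0)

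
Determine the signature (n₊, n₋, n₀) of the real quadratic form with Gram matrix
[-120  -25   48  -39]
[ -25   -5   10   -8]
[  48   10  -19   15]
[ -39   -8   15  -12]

Answer: (2, 2, 0)

Derivation:
step 0: pivot -120 → sign −
step 1: pivot 5/24 → sign +
step 2: pivot 1/5 → sign +
step 3: pivot -6/5 → sign −
signature = (2, 2, 0)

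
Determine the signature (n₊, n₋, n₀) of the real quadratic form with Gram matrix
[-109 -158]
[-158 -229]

Answer: (1, 1, 0)

Derivation:
step 0: pivot -109 → sign −
step 1: pivot 3/109 → sign +
signature = (1, 1, 0)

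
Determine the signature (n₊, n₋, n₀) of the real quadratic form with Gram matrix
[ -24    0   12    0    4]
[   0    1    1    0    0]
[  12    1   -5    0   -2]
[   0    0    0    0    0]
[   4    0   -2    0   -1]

step 0: pivot -24 → sign −
step 1: pivot 1 → sign +
step 2: pivot -1/3 → sign −
step 3: row/col 3 already zero → sign 0
step 4: row/col 4 already zero → sign 0
signature = (1, 2, 2)

Answer: (1, 2, 2)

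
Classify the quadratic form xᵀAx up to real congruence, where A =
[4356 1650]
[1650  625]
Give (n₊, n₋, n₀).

step 0: pivot 4356 → sign +
step 1: row/col 1 already zero → sign 0
signature = (1, 0, 1)

Answer: (1, 0, 1)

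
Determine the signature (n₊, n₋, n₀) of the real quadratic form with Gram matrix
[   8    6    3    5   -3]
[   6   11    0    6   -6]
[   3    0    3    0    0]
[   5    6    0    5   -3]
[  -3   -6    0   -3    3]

step 0: pivot 8 → sign +
step 1: pivot 13/2 → sign +
step 2: pivot 57/52 → sign +
step 3: pivot -6/19 → sign −
step 4: row/col 4 already zero → sign 0
signature = (3, 1, 1)

Answer: (3, 1, 1)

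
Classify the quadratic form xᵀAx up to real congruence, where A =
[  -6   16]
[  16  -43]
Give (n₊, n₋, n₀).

Answer: (0, 2, 0)

Derivation:
step 0: pivot -6 → sign −
step 1: pivot -1/3 → sign −
signature = (0, 2, 0)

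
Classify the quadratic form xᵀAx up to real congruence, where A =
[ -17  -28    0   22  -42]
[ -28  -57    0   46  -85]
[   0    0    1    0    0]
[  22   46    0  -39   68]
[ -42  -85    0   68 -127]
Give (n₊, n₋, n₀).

Answer: (1, 4, 0)

Derivation:
step 0: pivot -17 → sign −
step 1: pivot -185/17 → sign −
step 2: pivot 1 → sign +
step 3: pivot -327/185 → sign −
step 4: pivot -6/109 → sign −
signature = (1, 4, 0)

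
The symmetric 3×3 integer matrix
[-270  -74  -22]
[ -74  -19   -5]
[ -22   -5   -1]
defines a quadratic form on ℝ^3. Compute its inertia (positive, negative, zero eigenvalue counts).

Answer: (1, 2, 0)

Derivation:
step 0: pivot -270 → sign −
step 1: pivot 173/135 → sign +
step 2: pivot -6/173 → sign −
signature = (1, 2, 0)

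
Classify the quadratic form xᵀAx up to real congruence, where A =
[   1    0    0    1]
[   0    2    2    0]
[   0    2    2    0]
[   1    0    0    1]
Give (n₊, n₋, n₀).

Answer: (2, 0, 2)

Derivation:
step 0: pivot 1 → sign +
step 1: pivot 2 → sign +
step 2: row/col 2 already zero → sign 0
step 3: row/col 3 already zero → sign 0
signature = (2, 0, 2)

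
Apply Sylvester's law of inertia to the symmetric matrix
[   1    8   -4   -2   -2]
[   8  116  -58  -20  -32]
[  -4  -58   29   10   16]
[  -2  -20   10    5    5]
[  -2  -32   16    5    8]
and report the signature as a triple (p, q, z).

Answer: (3, 1, 1)

Derivation:
step 0: pivot 1 → sign +
step 1: pivot 52 → sign +
step 2: pivot 9/13 → sign +
step 3: pivot -1 → sign −
step 4: row/col 4 already zero → sign 0
signature = (3, 1, 1)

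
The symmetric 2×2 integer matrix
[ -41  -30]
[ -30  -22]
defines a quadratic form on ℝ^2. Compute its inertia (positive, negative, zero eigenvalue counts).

step 0: pivot -41 → sign −
step 1: pivot -2/41 → sign −
signature = (0, 2, 0)

Answer: (0, 2, 0)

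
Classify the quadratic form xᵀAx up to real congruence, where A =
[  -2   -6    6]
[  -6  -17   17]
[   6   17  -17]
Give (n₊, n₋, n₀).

step 0: pivot -2 → sign −
step 1: pivot 1 → sign +
step 2: row/col 2 already zero → sign 0
signature = (1, 1, 1)

Answer: (1, 1, 1)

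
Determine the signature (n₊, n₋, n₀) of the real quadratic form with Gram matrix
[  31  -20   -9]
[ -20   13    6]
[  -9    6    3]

Answer: (2, 0, 1)

Derivation:
step 0: pivot 31 → sign +
step 1: pivot 3/31 → sign +
step 2: row/col 2 already zero → sign 0
signature = (2, 0, 1)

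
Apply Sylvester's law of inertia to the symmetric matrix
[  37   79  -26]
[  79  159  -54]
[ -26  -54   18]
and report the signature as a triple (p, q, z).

step 0: pivot 37 → sign +
step 1: pivot -358/37 → sign −
step 2: pivot -6/179 → sign −
signature = (1, 2, 0)

Answer: (1, 2, 0)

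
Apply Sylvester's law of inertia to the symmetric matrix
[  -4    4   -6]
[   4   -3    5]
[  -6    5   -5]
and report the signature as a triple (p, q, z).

Answer: (2, 1, 0)

Derivation:
step 0: pivot -4 → sign −
step 1: pivot 1 → sign +
step 2: pivot 3 → sign +
signature = (2, 1, 0)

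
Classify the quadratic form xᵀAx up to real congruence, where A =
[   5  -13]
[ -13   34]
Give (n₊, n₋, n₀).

step 0: pivot 5 → sign +
step 1: pivot 1/5 → sign +
signature = (2, 0, 0)

Answer: (2, 0, 0)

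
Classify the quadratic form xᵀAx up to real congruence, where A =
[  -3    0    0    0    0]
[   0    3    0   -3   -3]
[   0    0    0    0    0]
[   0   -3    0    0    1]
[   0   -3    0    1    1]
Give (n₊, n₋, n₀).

step 0: pivot -3 → sign −
step 1: pivot 3 → sign +
step 2: pivot -3 → sign −
step 3: pivot -2/3 → sign −
step 4: row/col 4 already zero → sign 0
signature = (1, 3, 1)

Answer: (1, 3, 1)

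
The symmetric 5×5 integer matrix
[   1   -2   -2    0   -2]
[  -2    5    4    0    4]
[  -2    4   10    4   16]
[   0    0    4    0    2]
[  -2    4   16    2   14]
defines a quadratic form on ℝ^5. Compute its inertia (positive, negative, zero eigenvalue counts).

Answer: (3, 2, 0)

Derivation:
step 0: pivot 1 → sign +
step 1: pivot 1 → sign +
step 2: pivot 6 → sign +
step 3: pivot -8/3 → sign −
step 4: pivot -1/2 → sign −
signature = (3, 2, 0)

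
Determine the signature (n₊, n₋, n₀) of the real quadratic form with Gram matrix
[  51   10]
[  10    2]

step 0: pivot 51 → sign +
step 1: pivot 2/51 → sign +
signature = (2, 0, 0)

Answer: (2, 0, 0)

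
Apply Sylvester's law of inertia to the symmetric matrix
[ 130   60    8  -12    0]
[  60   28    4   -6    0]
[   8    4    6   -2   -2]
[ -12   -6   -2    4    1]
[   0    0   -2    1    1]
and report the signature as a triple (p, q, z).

step 0: pivot 130 → sign +
step 1: pivot 4/13 → sign +
step 2: pivot 26/5 → sign +
step 3: pivot 27/13 → sign +
step 4: row/col 4 already zero → sign 0
signature = (4, 0, 1)

Answer: (4, 0, 1)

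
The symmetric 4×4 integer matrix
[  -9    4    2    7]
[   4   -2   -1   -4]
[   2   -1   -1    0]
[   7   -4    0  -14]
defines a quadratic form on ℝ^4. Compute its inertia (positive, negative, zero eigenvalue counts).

step 0: pivot -9 → sign −
step 1: pivot -2/9 → sign −
step 2: pivot -1/2 → sign −
step 3: pivot 3 → sign +
signature = (1, 3, 0)

Answer: (1, 3, 0)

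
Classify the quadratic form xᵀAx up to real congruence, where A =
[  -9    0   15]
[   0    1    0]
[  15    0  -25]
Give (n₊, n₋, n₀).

Answer: (1, 1, 1)

Derivation:
step 0: pivot -9 → sign −
step 1: pivot 1 → sign +
step 2: row/col 2 already zero → sign 0
signature = (1, 1, 1)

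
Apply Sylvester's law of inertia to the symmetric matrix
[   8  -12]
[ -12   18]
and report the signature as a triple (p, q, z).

step 0: pivot 8 → sign +
step 1: row/col 1 already zero → sign 0
signature = (1, 0, 1)

Answer: (1, 0, 1)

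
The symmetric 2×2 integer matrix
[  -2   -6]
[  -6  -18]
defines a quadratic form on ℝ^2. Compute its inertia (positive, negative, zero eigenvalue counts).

step 0: pivot -2 → sign −
step 1: row/col 1 already zero → sign 0
signature = (0, 1, 1)

Answer: (0, 1, 1)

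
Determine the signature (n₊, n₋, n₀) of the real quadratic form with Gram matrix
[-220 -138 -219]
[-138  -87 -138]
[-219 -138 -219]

step 0: pivot -220 → sign −
step 1: pivot -24/55 → sign −
step 2: pivot -3/32 → sign −
signature = (0, 3, 0)

Answer: (0, 3, 0)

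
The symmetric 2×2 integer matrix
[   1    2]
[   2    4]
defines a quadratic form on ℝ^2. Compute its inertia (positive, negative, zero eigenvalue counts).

Answer: (1, 0, 1)

Derivation:
step 0: pivot 1 → sign +
step 1: row/col 1 already zero → sign 0
signature = (1, 0, 1)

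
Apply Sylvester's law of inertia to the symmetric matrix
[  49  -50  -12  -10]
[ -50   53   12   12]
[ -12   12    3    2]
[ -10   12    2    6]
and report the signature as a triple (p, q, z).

step 0: pivot 49 → sign +
step 1: pivot 97/49 → sign +
step 2: pivot 3/97 → sign +
step 3: pivot 2/3 → sign +
signature = (4, 0, 0)

Answer: (4, 0, 0)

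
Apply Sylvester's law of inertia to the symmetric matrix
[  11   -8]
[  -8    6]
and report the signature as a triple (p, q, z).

step 0: pivot 11 → sign +
step 1: pivot 2/11 → sign +
signature = (2, 0, 0)

Answer: (2, 0, 0)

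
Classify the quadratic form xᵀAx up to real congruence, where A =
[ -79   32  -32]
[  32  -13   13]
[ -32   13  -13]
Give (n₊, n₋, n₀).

Answer: (0, 2, 1)

Derivation:
step 0: pivot -79 → sign −
step 1: pivot -3/79 → sign −
step 2: row/col 2 already zero → sign 0
signature = (0, 2, 1)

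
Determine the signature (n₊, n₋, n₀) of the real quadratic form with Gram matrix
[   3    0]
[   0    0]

step 0: pivot 3 → sign +
step 1: row/col 1 already zero → sign 0
signature = (1, 0, 1)

Answer: (1, 0, 1)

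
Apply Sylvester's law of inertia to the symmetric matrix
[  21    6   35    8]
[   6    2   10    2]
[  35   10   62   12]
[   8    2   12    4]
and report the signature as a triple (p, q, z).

step 0: pivot 21 → sign +
step 1: pivot 2/7 → sign +
step 2: pivot 11/3 → sign +
step 3: pivot 2/11 → sign +
signature = (4, 0, 0)

Answer: (4, 0, 0)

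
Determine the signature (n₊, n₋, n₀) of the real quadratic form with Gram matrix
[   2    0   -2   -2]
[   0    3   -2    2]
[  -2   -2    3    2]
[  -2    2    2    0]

step 0: pivot 2 → sign +
step 1: pivot 3 → sign +
step 2: pivot -1/3 → sign −
step 3: pivot 2 → sign +
signature = (3, 1, 0)

Answer: (3, 1, 0)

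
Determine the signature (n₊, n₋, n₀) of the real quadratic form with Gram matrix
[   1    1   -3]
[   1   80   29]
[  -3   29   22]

Answer: (3, 0, 0)

Derivation:
step 0: pivot 1 → sign +
step 1: pivot 79 → sign +
step 2: pivot 3/79 → sign +
signature = (3, 0, 0)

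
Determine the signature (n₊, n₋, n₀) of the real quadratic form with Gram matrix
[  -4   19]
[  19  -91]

step 0: pivot -4 → sign −
step 1: pivot -3/4 → sign −
signature = (0, 2, 0)

Answer: (0, 2, 0)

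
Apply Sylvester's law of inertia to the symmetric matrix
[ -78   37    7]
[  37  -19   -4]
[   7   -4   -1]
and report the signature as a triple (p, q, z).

step 0: pivot -78 → sign −
step 1: pivot -113/78 → sign −
step 2: pivot -6/113 → sign −
signature = (0, 3, 0)

Answer: (0, 3, 0)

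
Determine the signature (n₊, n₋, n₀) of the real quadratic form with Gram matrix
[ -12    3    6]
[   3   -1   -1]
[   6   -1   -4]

step 0: pivot -12 → sign −
step 1: pivot -1/4 → sign −
step 2: row/col 2 already zero → sign 0
signature = (0, 2, 1)

Answer: (0, 2, 1)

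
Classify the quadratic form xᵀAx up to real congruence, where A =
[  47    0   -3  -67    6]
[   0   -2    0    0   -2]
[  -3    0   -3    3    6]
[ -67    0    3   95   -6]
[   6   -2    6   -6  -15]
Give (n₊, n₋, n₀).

step 0: pivot 47 → sign +
step 1: pivot -2 → sign −
step 2: pivot -150/47 → sign −
step 3: pivot -1 → sign −
step 4: row/col 4 already zero → sign 0
signature = (1, 3, 1)

Answer: (1, 3, 1)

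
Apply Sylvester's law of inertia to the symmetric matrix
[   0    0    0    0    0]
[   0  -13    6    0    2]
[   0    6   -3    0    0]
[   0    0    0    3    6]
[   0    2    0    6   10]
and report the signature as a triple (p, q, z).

Answer: (2, 2, 1)

Derivation:
step 0: pivot -13 → sign −
step 1: pivot -3/13 → sign −
step 2: pivot 3 → sign +
step 3: pivot 2 → sign +
step 4: row/col 4 already zero → sign 0
signature = (2, 2, 1)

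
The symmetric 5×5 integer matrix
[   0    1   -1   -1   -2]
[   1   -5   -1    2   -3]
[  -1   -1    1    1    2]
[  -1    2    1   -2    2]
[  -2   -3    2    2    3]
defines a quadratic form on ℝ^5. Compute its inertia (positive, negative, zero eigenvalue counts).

step 0: pivot -5 → sign −
step 1: pivot 1/5 → sign +
step 2: pivot -6 → sign −
step 3: pivot -3/2 → sign −
step 4: pivot -2/3 → sign −
signature = (1, 4, 0)

Answer: (1, 4, 0)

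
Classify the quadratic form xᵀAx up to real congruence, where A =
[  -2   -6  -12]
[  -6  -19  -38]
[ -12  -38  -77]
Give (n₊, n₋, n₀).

Answer: (0, 3, 0)

Derivation:
step 0: pivot -2 → sign −
step 1: pivot -1 → sign −
step 2: pivot -1 → sign −
signature = (0, 3, 0)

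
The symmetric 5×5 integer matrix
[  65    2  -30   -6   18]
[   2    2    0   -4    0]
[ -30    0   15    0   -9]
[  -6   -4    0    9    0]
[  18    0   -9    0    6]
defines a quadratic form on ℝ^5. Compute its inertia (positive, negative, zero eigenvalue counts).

Answer: (4, 1, 0)

Derivation:
step 0: pivot 65 → sign +
step 1: pivot 126/65 → sign +
step 2: pivot 5/7 → sign +
step 3: pivot -1/3 → sign −
step 4: pivot 3/5 → sign +
signature = (4, 1, 0)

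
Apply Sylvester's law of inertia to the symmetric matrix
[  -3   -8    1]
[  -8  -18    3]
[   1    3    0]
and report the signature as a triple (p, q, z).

Answer: (2, 1, 0)

Derivation:
step 0: pivot -3 → sign −
step 1: pivot 10/3 → sign +
step 2: pivot 3/10 → sign +
signature = (2, 1, 0)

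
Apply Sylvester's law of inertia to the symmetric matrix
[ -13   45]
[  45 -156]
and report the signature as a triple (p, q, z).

Answer: (0, 2, 0)

Derivation:
step 0: pivot -13 → sign −
step 1: pivot -3/13 → sign −
signature = (0, 2, 0)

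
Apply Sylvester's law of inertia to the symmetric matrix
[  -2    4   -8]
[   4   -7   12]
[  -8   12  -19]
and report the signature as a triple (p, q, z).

Answer: (1, 2, 0)

Derivation:
step 0: pivot -2 → sign −
step 1: pivot 1 → sign +
step 2: pivot -3 → sign −
signature = (1, 2, 0)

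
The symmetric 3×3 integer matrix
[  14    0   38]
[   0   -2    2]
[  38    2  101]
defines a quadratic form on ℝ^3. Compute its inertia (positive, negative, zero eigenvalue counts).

step 0: pivot 14 → sign +
step 1: pivot -2 → sign −
step 2: pivot -1/7 → sign −
signature = (1, 2, 0)

Answer: (1, 2, 0)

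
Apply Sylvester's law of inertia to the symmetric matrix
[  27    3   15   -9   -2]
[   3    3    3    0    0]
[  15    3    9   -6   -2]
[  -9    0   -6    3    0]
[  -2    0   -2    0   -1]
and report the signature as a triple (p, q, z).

Answer: (3, 2, 0)

Derivation:
step 0: pivot 27 → sign +
step 1: pivot 8/3 → sign +
step 2: pivot -3/8 → sign −
step 3: pivot 6 → sign +
step 4: pivot -1/3 → sign −
signature = (3, 2, 0)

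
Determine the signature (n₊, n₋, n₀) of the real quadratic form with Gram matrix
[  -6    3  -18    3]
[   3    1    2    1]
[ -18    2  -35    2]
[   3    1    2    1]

Answer: (1, 2, 1)

Derivation:
step 0: pivot -6 → sign −
step 1: pivot 5/2 → sign +
step 2: pivot -3/5 → sign −
step 3: row/col 3 already zero → sign 0
signature = (1, 2, 1)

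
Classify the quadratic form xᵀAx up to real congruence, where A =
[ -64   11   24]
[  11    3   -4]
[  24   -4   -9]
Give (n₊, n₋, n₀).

step 0: pivot -64 → sign −
step 1: pivot 313/64 → sign +
step 2: pivot -1/313 → sign −
signature = (1, 2, 0)

Answer: (1, 2, 0)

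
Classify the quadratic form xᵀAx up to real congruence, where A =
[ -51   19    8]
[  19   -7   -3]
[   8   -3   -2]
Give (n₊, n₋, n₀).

Answer: (1, 2, 0)

Derivation:
step 0: pivot -51 → sign −
step 1: pivot 4/51 → sign +
step 2: pivot -3/4 → sign −
signature = (1, 2, 0)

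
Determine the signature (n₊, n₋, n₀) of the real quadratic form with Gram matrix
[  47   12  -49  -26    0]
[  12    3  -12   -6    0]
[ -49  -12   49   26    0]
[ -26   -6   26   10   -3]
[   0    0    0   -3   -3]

Answer: (2, 3, 0)

Derivation:
step 0: pivot 47 → sign +
step 1: pivot -3/47 → sign −
step 2: pivot 2 → sign +
step 3: pivot -6 → sign −
step 4: pivot -3/2 → sign −
signature = (2, 3, 0)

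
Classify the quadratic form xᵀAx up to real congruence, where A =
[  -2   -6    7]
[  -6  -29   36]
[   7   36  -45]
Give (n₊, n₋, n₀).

Answer: (0, 3, 0)

Derivation:
step 0: pivot -2 → sign −
step 1: pivot -11 → sign −
step 2: pivot -1/22 → sign −
signature = (0, 3, 0)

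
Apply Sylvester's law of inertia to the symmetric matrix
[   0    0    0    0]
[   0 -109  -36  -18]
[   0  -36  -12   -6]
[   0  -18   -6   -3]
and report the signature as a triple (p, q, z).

step 0: pivot -109 → sign −
step 1: pivot -12/109 → sign −
step 2: row/col 2 already zero → sign 0
step 3: row/col 3 already zero → sign 0
signature = (0, 2, 2)

Answer: (0, 2, 2)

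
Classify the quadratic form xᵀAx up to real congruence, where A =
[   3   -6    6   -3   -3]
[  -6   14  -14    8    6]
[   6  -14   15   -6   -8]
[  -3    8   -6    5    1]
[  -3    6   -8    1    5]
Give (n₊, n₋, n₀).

Answer: (3, 2, 0)

Derivation:
step 0: pivot 3 → sign +
step 1: pivot 2 → sign +
step 2: pivot 1 → sign +
step 3: pivot -4 → sign −
step 4: pivot -1 → sign −
signature = (3, 2, 0)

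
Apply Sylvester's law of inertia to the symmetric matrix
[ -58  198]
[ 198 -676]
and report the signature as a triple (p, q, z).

step 0: pivot -58 → sign −
step 1: pivot -2/29 → sign −
signature = (0, 2, 0)

Answer: (0, 2, 0)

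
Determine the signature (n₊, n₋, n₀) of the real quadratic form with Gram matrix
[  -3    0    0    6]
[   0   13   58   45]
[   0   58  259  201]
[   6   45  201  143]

step 0: pivot -3 → sign −
step 1: pivot 13 → sign +
step 2: pivot 3/13 → sign +
step 3: pivot -1 → sign −
signature = (2, 2, 0)

Answer: (2, 2, 0)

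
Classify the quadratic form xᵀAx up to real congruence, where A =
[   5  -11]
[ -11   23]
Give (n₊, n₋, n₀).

Answer: (1, 1, 0)

Derivation:
step 0: pivot 5 → sign +
step 1: pivot -6/5 → sign −
signature = (1, 1, 0)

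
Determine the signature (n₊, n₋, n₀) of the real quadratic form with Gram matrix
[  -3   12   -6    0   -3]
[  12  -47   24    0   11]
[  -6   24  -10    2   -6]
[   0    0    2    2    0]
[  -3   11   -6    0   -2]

Answer: (2, 1, 2)

Derivation:
step 0: pivot -3 → sign −
step 1: pivot 1 → sign +
step 2: pivot 2 → sign +
step 3: row/col 3 already zero → sign 0
step 4: row/col 4 already zero → sign 0
signature = (2, 1, 2)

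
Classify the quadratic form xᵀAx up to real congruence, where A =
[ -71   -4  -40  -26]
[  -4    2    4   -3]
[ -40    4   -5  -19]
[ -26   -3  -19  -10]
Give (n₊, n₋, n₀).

step 0: pivot -71 → sign −
step 1: pivot 158/71 → sign +
step 2: pivot -3/79 → sign −
step 3: pivot -3/2 → sign −
signature = (1, 3, 0)

Answer: (1, 3, 0)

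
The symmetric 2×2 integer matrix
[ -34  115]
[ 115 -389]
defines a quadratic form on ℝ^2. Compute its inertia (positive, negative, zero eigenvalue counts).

Answer: (0, 2, 0)

Derivation:
step 0: pivot -34 → sign −
step 1: pivot -1/34 → sign −
signature = (0, 2, 0)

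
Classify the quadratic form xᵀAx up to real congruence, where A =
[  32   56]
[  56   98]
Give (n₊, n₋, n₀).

step 0: pivot 32 → sign +
step 1: row/col 1 already zero → sign 0
signature = (1, 0, 1)

Answer: (1, 0, 1)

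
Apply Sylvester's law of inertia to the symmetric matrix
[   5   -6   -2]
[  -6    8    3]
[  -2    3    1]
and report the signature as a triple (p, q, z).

step 0: pivot 5 → sign +
step 1: pivot 4/5 → sign +
step 2: pivot -1/4 → sign −
signature = (2, 1, 0)

Answer: (2, 1, 0)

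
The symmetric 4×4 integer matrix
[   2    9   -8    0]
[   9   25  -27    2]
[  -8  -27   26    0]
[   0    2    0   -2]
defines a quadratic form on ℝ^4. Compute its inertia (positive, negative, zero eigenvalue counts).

Answer: (1, 2, 1)

Derivation:
step 0: pivot 2 → sign +
step 1: pivot -31/2 → sign −
step 2: pivot -24/31 → sign −
step 3: row/col 3 already zero → sign 0
signature = (1, 2, 1)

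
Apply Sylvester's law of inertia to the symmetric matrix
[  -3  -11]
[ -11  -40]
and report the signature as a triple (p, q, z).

Answer: (1, 1, 0)

Derivation:
step 0: pivot -3 → sign −
step 1: pivot 1/3 → sign +
signature = (1, 1, 0)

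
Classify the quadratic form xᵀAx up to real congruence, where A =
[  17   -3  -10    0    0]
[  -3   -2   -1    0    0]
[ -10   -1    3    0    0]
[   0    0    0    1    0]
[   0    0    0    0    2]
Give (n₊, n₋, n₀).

step 0: pivot 17 → sign +
step 1: pivot -43/17 → sign −
step 2: pivot 6/43 → sign +
step 3: pivot 1 → sign +
step 4: pivot 2 → sign +
signature = (4, 1, 0)

Answer: (4, 1, 0)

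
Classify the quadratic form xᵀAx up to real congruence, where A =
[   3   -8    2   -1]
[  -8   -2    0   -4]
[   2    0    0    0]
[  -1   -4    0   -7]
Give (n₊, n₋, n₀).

Answer: (2, 2, 0)

Derivation:
step 0: pivot 3 → sign +
step 1: pivot -70/3 → sign −
step 2: pivot -4/35 → sign −
step 3: pivot 1 → sign +
signature = (2, 2, 0)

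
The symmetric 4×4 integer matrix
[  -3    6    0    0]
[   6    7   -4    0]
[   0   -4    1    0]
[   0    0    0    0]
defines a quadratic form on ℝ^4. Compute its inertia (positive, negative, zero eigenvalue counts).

step 0: pivot -3 → sign −
step 1: pivot 19 → sign +
step 2: pivot 3/19 → sign +
step 3: row/col 3 already zero → sign 0
signature = (2, 1, 1)

Answer: (2, 1, 1)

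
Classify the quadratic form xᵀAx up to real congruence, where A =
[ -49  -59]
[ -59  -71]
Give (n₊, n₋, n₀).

step 0: pivot -49 → sign −
step 1: pivot 2/49 → sign +
signature = (1, 1, 0)

Answer: (1, 1, 0)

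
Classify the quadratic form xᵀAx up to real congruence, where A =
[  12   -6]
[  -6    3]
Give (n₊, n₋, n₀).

step 0: pivot 12 → sign +
step 1: row/col 1 already zero → sign 0
signature = (1, 0, 1)

Answer: (1, 0, 1)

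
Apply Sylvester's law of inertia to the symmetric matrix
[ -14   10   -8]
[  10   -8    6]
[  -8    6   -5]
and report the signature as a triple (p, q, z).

Answer: (0, 3, 0)

Derivation:
step 0: pivot -14 → sign −
step 1: pivot -6/7 → sign −
step 2: pivot -1/3 → sign −
signature = (0, 3, 0)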